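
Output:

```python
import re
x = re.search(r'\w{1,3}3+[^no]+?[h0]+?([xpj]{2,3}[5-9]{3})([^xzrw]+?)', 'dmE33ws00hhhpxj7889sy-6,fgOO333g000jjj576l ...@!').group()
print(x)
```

dmE33ws00hhhpxj7889

Pattern: 1 to 3 of a word character, then one or more of the literal '3'; then one or more of any character except [no] (lazy), then one or more of one of [h0] (lazy); then 2 to 3 of one of [xpj], then exactly 3 of a character in [5-9] (captured); then one or more of any character except [xzrw] (lazy) (captured).
Because the quantifier is non-greedy, it stops expanding at the earliest point where the rest of the pattern can succeed.
`re.search` tries every starting position until one works.
The match spans [0:19] → 'dmE33ws00hhhpxj7889'.
Captured: group 1 = 'pxj788', group 2 = '9'.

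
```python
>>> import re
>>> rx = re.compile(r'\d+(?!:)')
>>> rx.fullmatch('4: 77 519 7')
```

None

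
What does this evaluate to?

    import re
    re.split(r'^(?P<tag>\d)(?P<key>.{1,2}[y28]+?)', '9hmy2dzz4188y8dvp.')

['', '9', 'hmy', '2dzz4188y8dvp.']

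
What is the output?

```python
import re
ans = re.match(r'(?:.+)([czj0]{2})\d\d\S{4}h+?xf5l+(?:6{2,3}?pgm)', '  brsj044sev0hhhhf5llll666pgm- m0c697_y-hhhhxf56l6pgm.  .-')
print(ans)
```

None

`re.match` won't scan ahead — the pattern has to work from the very first character.
Here the string doesn't start with a match, so the call returns None.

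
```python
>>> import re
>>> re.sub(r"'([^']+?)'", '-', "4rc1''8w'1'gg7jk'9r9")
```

Every occurrence is swapped for '-'.

"4rc1'-1-9r9"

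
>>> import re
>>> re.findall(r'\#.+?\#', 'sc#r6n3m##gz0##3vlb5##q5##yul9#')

Lazy quantifiers expand one character at a time until the remainder of the pattern can match.
Scanning left to right: at [2:9] → '#r6n3m#'; at [9:14] → '#gz0#'; at [14:21] → '#3vlb5#'; at [21:25] → '#q5#'; at [25:31] → '#yul9#'.
With no groups in the pattern, `findall` gives back each whole match — 5 here.

['#r6n3m#', '#gz0#', '#3vlb5#', '#q5#', '#yul9#']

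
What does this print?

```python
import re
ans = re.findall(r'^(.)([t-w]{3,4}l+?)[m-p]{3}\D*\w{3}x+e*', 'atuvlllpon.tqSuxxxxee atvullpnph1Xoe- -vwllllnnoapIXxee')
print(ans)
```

[('a', 'tuvlll')]

Pattern: anchored at the start of the string; then any character (captured); then 3 to 4 of a character in [t-w], then one or more of a literal 'l' (lazy) (captured); then exactly 3 of a character in [m-p], then zero or more of a non-digit, then exactly 3 of a word character; then one or more of a literal 'x', then zero or more of a literal 'e'.
With 2 capturing groups, `findall` returns a 2-tuple per match.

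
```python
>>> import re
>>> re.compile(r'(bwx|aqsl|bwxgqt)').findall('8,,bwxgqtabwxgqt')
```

`|` is ordered: at each position the engine commits to the first alternative that works.
`findall` collects group 1 from each match (2 total).

['bwx', 'bwx']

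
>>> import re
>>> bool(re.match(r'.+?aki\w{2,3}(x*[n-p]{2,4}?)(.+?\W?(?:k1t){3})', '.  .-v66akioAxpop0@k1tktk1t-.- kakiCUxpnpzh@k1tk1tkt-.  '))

False

`match` is anchored at position 0; if the pattern doesn't fit there, it returns None.
Here the string doesn't start with a match, so the call returns None, and `bool(None)` is False.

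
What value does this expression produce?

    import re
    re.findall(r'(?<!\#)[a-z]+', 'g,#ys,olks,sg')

['g', 's', 'olks', 'sg']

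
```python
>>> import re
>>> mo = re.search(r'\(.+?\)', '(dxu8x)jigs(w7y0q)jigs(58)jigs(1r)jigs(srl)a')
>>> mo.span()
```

Lazy quantifiers expand one character at a time until the remainder of the pattern can match.
The match spans [0:7] → '(dxu8x)'.

(0, 7)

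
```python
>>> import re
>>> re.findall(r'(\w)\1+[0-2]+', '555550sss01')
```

`\1` is not a pattern — it's the concrete string captured by group 1, re-applied verbatim.
Walking the string: at [0:6] match '555550', group 1 = '5'; at [6:11] match 'sss01', group 1 = 's'.
One capturing group, so `findall` returns just the captured substring from each match — 2 in all.

['5', 's']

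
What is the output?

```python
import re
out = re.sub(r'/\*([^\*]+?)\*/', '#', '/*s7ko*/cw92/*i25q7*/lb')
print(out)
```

#cw92#lb

Matches: at [0:8] → '/*s7ko*/'; at [12:21] → '/*i25q7*/'.
Each match is replaced by '#'.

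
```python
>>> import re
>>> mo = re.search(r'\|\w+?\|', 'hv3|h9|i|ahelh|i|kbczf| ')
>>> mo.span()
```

(3, 7)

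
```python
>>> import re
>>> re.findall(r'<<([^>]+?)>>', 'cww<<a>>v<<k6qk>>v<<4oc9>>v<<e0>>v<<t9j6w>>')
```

['a', 'k6qk', '4oc9', 'e0', 't9j6w']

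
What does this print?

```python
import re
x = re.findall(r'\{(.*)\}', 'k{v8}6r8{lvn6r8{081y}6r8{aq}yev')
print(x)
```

Matches: at [1:28] match '{v8}6r8{lvn6r8{081y}6r8{aq}', group 1 = 'v8}6r8{lvn6r8{081y}6r8{aq'.
Because there's exactly one group, `findall` drops the full match and keeps group 1 from the one hit.

['v8}6r8{lvn6r8{081y}6r8{aq']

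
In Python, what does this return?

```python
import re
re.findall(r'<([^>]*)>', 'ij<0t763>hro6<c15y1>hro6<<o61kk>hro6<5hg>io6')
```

`findall` collects group 1 from each match (4 total).

['0t763', 'c15y1', '<o61kk', '5hg']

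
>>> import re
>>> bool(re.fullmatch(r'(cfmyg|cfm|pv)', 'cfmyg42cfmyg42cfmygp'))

False

For `fullmatch`, every character of the input must be accounted for by the pattern.
Here the string isn't matched end-to-end, so the call returns None, and `bool(None)` is False.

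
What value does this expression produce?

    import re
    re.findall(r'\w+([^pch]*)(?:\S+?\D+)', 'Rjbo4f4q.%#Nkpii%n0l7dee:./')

['.%#Nk', ':']

This matches one or more of a word character; then zero or more of any character except [pch] (captured); then one or more of a non-whitespace character (lazy), then one or more of a non-digit (non-capturing group).
Lazy quantifiers expand one character at a time until the remainder of the pattern can match.
Scanning left to right: at [0:18] match 'Rjbo4f4q.%#Nkpii%n', group 1 = '.%#Nk'; at [18:27] match '0l7dee:./', group 1 = ':'.
`findall` collects group 1 from each match (2 total).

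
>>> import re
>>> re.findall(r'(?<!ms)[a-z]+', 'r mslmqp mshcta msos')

['r', 'mslmqp', 'mshcta', 'msos']

A negative assertion filters positions out without eating any characters.
Scanning left to right: at [0:1] → 'r'; at [2:8] → 'mslmqp'; at [9:15] → 'mshcta'; at [16:20] → 'msos'.
No capturing groups, so `findall` returns the 4 full match strings.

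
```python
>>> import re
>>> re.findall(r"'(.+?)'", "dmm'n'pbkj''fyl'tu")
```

['n', "'fyl"]

Because the quantifier is non-greedy, it stops expanding at the earliest point where the rest of the pattern can succeed.
Because there's exactly one group, `findall` drops the full match and keeps group 1 from each hit.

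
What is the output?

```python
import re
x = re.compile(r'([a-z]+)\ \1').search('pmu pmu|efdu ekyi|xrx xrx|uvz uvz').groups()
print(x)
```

('pmu',)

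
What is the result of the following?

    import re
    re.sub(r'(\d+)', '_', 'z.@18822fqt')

Each match is replaced by '_'.

'z.@_fqt'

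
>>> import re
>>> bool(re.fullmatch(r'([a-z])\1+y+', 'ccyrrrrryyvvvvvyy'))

`re.fullmatch` requires the pattern to consume the entire string.
Here the pattern can't cover the whole string, so the call returns None, and `bool(None)` is False.

False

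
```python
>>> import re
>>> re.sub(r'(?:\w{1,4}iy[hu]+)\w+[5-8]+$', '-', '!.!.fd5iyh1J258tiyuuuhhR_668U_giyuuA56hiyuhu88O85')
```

'!.!.-'

Every occurrence is swapped for '-'.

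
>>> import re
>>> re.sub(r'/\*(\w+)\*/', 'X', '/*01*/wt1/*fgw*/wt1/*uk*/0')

Every occurrence is swapped for 'X'.

'Xwt1Xwt1X0'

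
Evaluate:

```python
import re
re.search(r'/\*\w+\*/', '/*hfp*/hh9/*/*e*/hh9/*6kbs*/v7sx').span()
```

(0, 7)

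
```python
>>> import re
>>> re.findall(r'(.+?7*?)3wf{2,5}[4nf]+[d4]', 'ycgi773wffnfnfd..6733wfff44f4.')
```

Because the quantifier is non-greedy, it stops expanding at the earliest point where the rest of the pattern can succeed.
Because there's exactly one group, `findall` drops the full match and keeps group 1 from each hit.

['ycgi77', '..673']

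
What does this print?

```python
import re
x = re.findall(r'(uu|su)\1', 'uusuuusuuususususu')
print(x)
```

After group 1 captures some text, `\1` only succeeds where that same text appears again.
Scanning left to right: at [10:14] match 'susu', group 1 = 'su'; at [14:18] match 'susu', group 1 = 'su'.
`findall` collects group 1 from each match (2 total).

['su', 'su']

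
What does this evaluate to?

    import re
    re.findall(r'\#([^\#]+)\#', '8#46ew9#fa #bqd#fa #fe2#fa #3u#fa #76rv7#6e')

One capturing group, so `findall` returns just the captured substring from each match — 5 in all.

['46ew9', 'bqd', 'fe2', '3u', '76rv7']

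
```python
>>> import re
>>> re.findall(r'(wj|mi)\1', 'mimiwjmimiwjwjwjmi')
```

['mi', 'mi', 'wj']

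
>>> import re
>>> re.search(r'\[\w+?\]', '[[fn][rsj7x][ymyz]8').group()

'[fn]'

`search` walks the string left to right and returns the first match it finds.
The match spans [1:5] → '[fn]'.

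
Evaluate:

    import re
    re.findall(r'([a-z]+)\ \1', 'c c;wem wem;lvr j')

`\1` is not a pattern — it's the concrete string captured by group 1, re-applied verbatim.
Because there's exactly one group, `findall` drops the full match and keeps group 1 from each hit.

['c', 'wem']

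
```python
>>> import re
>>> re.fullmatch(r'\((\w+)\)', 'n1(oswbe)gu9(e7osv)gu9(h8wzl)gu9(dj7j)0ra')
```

None

`re.fullmatch` is like wrapping the pattern in `^…$` (in single-line mode).
Here the pattern can't cover the whole string, so the call returns None.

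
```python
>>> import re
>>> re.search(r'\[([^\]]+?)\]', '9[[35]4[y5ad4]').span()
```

The match spans [1:6] → '[[35]'.

(1, 6)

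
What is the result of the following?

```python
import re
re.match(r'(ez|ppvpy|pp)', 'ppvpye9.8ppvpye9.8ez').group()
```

'ppvpy'

`match` is anchored at position 0; if the pattern doesn't fit there, it returns None.
The match spans [0:5] → 'ppvpy'.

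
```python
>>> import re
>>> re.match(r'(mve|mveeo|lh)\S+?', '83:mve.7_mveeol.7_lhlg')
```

`match` is anchored at position 0; if the pattern doesn't fit there, it returns None.
Here position 0 doesn't satisfy it, so the call returns None.

None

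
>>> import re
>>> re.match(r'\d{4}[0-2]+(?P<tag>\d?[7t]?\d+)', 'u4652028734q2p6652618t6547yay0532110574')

None

The pattern matches exactly 4 of a digit, then one or more of a character in [0-2]; then optionally a digit, then optionally one of [7t], then one or more of a digit (captured as 'tag').
`re.match` won't scan ahead — the pattern has to work from the very first character.
Here position 0 doesn't satisfy it, so the call returns None.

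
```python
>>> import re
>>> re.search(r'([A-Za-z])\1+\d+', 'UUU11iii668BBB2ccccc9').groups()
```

('U',)

After group 1 captures some text, `\1` only succeeds where that same text appears again.
`re.search` tries every starting position until one works.
The match spans [0:5] → 'UUU11'.
Captured: group 1 = 'U'.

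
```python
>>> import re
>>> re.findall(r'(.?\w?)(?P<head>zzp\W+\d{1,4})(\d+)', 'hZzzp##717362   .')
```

The pattern matches optionally any character, then optionally a word character (captured); then the literal 'zzp', then one or more of a non-word character, then 1 to 4 of a digit (captured as 'head'); then one or more of a digit (captured).
Scanning left to right: at [0:13] match 'hZzzp##717362', groups = ('hZ', 'zzp##7173', '62').
`findall` packs the 3 group values into a tuple for every match.

[('hZ', 'zzp##7173', '62')]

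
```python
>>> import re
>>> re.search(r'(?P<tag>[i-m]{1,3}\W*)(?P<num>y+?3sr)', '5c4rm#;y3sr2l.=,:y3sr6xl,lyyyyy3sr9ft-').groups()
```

('m#;', 'y3sr')

The pattern matches 1 to 3 of a character in [i-m], then zero or more of a non-word character (captured as 'tag'); then one or more of a literal 'y' (lazy), then the literal '3sr' (captured as 'num').
`search` walks the string left to right and returns the first match it finds.
The match spans [4:11] → 'm#;y3sr'.
Captured: group 1 = 'm#;', group 2 = 'y3sr'.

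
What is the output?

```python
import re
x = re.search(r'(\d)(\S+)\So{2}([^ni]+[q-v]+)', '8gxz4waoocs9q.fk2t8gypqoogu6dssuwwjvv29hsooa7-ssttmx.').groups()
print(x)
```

The pattern matches a digit (captured); then one or more of a non-whitespace character (captured); then a non-whitespace character, then exactly 2 of the literal 'o'; then one or more of any character except [ni], then one or more of a character in [q-v] (captured).
`search` walks the string left to right and returns the first match it finds.
The match spans [0:50] → '8gxz4waoocs9q.fk2t8gypqoogu6dssuwwjvv29hsooa7-sstt'.
Captured: group 1 = '8', group 2 = 'gxz4waoocs9q.fk2t8gypqoogu6dssuwwjvv29h', group 3 = 'a7-sstt'.

('8', 'gxz4waoocs9q.fk2t8gypqoogu6dssuwwjvv29h', 'a7-sstt')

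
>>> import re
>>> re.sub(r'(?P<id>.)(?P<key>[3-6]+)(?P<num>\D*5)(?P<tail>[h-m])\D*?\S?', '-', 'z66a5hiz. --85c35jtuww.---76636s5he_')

'-z. --85-uww.----_'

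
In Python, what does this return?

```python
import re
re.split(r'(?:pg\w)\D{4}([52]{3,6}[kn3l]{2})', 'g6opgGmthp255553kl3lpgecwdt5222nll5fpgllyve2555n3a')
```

['g6o', '255553k', 'l3l', '5222nl', 'l5f', '2555n3', 'a']

The pattern matches the literal 'pg', then a word character (non-capturing group); then exactly 4 of a non-digit; then 3 to 6 of one of [52], then exactly 2 of one of [kn3l] (captured).
Matches to split on: at [3:17] → 'pgGmthp255553k'; at [20:33] → 'pgecwdt5222nl'; at [36:49] → 'pgllyve2555n3'.
`re.split` interleaves the captured-group text with the surrounding fragments.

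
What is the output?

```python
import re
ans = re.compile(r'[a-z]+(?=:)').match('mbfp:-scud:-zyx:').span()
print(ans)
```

(0, 4)

The `(?=…)`/`(?<=…)` assertion just peeks at neighbouring text; it doesn't advance the match position.
`re.match` won't scan ahead — the pattern has to work from the very first character.
The match spans [0:4] → 'mbfp'.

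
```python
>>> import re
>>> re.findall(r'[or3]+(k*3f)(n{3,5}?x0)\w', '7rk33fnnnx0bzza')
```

`findall` packs the 2 group values into a tuple for every match.

[('3f', 'nnnx0')]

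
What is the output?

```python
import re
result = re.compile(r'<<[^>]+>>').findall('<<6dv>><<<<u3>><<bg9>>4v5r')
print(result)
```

Matches: at [0:7] → '<<6dv>>'; at [7:15] → '<<<<u3>>'; at [15:22] → '<<bg9>>'.
Since nothing is captured, `findall` lists the 3 matched substrings directly.

['<<6dv>>', '<<<<u3>>', '<<bg9>>']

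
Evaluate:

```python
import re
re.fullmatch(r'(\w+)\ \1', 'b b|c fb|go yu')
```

None

`\1` is not a pattern — it's the concrete string captured by group 1, re-applied verbatim.
`fullmatch` succeeds only if the pattern covers the string from start to end.
Here the pattern can't cover the whole string, so the call returns None.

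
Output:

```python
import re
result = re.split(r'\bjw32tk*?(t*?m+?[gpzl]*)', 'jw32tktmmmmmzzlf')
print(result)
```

['', 'tm', 'mmmmzzlf']

The `?` after the quantifier makes it lazy — it takes as little as possible before letting the rest of the pattern try.
`re.split` interleaves the captured-group text with the surrounding fragments.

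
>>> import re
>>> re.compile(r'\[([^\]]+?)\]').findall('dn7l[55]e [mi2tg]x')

['55', 'mi2tg']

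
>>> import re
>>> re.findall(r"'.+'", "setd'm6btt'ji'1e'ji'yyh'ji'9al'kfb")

["'m6btt'ji'1e'ji'yyh'ji'9al'"]

Walking the string: at [4:31] → "'m6btt'ji'1e'ji'yyh'ji'9al'".
With no groups in the pattern, `findall` gives back each whole match — 1 here.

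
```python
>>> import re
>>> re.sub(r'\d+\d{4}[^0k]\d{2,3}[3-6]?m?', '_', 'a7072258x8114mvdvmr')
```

This matches one or more of a digit, then exactly 4 of a digit, then any character except [0k]; then 2 to 3 of a digit, then optionally a character in [3-6], then optionally the literal 'm'.
Matches: at [1:14] → '7072258x8114m'.
`sub` substitutes '_' at each match site.

'a_vdvmr'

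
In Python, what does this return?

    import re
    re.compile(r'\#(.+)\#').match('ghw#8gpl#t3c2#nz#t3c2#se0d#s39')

`re.match` won't scan ahead — the pattern has to work from the very first character.
Here the pattern fails at index 0, so the call returns None.

None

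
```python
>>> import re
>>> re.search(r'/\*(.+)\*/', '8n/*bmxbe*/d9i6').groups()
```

('bmxbe',)

The match spans [2:11] → '/*bmxbe*/'.
Captured: group 1 = 'bmxbe'.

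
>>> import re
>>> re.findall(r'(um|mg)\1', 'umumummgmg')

['um', 'mg']

`\1` is not a pattern — it's the concrete string captured by group 1, re-applied verbatim.
One capturing group, so `findall` returns just the captured substring from each match — 2 in all.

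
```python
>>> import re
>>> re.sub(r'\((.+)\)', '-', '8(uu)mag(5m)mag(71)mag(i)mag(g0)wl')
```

'8-wl'

Matches: at [1:32] → '(uu)mag(5m)mag(71)mag(i)mag(g0)'.
`sub` substitutes '-' at each match site.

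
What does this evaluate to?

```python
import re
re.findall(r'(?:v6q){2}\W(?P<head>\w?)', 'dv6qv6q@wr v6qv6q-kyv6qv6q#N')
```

['w', 'k', 'N']

The pattern matches the literal 'v6q' repeated 2 times, then a non-word character; then optionally a word character (captured as 'head').
Walking the string: at [1:9] match 'v6qv6q@w', group 1 = 'w'; at [11:19] match 'v6qv6q-k', group 1 = 'k'; at [20:28] match 'v6qv6q#N', group 1 = 'N'.
With a single group, `findall` returns only what that group captured — 3 items.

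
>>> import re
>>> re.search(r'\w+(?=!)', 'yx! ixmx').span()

(0, 2)

The `(?=…)`/`(?<=…)` assertion just peeks at neighbouring text; it doesn't advance the match position.
`re.search` tries every starting position until one works.
The match spans [0:2] → 'yx'.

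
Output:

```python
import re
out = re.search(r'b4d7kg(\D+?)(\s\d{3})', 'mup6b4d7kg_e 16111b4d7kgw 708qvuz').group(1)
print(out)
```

The match spans [4:16] → 'b4d7kg_e 161'.
Captured: group 1 = '_e', group 2 = ' 161'.

_e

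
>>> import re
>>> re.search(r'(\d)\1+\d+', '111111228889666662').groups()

`\1` has to match the exact text group 1 already captured.
`re.search` scans for the first position where the pattern succeeds.
The match spans [0:18] → '111111228889666662'.
Captured: group 1 = '1'.

('1',)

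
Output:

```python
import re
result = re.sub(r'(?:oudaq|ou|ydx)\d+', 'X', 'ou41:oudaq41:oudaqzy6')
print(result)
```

Matches: at [0:4] → 'ou41'; at [5:12] → 'oudaq41'.
`sub` substitutes 'X' at each match site.

X:X:oudaqzy6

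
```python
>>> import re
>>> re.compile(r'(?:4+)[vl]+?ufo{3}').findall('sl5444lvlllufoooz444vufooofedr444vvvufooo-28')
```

Since nothing is captured, `findall` lists the 3 matched substrings directly.

['444lvlllufooo', '444vufooo', '444vvvufooo']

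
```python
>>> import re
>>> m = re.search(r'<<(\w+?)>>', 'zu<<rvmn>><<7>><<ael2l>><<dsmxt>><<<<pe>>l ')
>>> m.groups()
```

`re.search` tries every starting position until one works.
The match spans [2:10] → '<<rvmn>>'.
Captured: group 1 = 'rvmn'.

('rvmn',)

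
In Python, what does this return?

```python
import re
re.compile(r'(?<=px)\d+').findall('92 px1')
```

The `(?=…)`/`(?<=…)` assertion just peeks at neighbouring text; it doesn't advance the match position.
Matches: at [5:6] → '1'.
Since nothing is captured, `findall` lists the 1 matched substring directly.

['1']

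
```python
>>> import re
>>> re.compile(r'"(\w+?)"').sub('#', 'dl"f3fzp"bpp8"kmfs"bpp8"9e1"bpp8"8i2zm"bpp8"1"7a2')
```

'dl#bpp8#bpp8#bpp8#bpp8#7a2'

Matches: at [2:9] → '"f3fzp"'; at [13:19] → '"kmfs"'; at [23:28] → '"9e1"'; at [32:39] → '"8i2zm"'; at [43:46] → '"1"'.
Each match is replaced by '#'.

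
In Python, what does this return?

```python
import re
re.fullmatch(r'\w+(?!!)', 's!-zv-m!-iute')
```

None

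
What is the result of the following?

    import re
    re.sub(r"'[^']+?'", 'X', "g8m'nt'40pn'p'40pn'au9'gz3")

Matches: at [3:7] → "'nt'"; at [11:14] → "'p'"; at [18:23] → "'au9'".
Every occurrence is swapped for 'X'.

'g8mX40pnX40pnXgz3'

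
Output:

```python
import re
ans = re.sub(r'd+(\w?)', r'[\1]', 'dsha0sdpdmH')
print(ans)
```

[s]ha0s[p][m]H

This matches one or more of a literal 'd'; then optionally a word character (captured).
Matches: at [0:2] → 'ds'; at [6:8] → 'dp'; at [8:10] → 'dm'.
The replacement refers to a captured group, so each match is rewritten using its own captured text.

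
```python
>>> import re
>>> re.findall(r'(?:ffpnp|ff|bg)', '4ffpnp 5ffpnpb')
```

The regex engine tests alternatives in the order written; an earlier branch that matches wins even if a later one would match more.
Walking the string: at [1:6] → 'ffpnp'; at [8:13] → 'ffpnp'.
Since nothing is captured, `findall` lists the 2 matched substrings directly.

['ffpnp', 'ffpnp']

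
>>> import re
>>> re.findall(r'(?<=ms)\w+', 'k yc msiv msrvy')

The lookaround is zero-width — it requires the adjacent text to match without consuming it, so the asserted text isn't part of the match.
Since nothing is captured, `findall` lists the 2 matched substrings directly.

['iv', 'rvy']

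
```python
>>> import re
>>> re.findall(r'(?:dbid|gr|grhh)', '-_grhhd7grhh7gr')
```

['gr', 'gr', 'gr']

Alternation isn't longest-match — the leftmost alternative that fits at this position is chosen.
With no groups in the pattern, `findall` gives back each whole match — 3 here.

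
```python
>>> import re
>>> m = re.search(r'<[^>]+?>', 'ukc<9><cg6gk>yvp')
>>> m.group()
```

Unlike `match`, `search` isn't anchored — it looks for the pattern anywhere in the string.
The match spans [3:6] → '<9>'.

'<9>'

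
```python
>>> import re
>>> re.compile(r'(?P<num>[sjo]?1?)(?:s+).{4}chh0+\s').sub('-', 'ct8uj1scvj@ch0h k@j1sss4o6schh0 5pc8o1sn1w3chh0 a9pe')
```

'ct8uj1scvj@ch0h k@-5pc8-a9pe'

`sub` substitutes '-' at each match site.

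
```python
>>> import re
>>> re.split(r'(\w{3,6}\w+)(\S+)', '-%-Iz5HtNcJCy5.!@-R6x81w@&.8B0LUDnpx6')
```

['-%-', 'Iz5HtNcJCy5', '.!@-R6x81w@&.8B0LUDnpx6', '']

Because the pattern has a capturing group, `split` also inserts each captured text between the pieces.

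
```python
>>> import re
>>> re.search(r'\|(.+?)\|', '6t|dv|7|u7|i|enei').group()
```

The `?` after the quantifier makes it lazy — it takes as little as possible before letting the rest of the pattern try.
Unlike `match`, `search` isn't anchored — it looks for the pattern anywhere in the string.
The match spans [2:6] → '|dv|'.
Captured: group 1 = 'dv'.

'|dv|'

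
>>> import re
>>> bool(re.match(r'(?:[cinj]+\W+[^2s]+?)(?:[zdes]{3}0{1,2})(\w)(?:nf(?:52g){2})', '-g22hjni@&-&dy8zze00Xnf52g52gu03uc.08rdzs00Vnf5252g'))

False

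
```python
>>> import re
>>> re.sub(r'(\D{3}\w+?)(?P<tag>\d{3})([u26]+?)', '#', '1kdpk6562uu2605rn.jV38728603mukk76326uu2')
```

'1#uu2605#8603#6uu2'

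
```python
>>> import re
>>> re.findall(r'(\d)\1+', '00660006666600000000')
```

['0', '6', '0', '6', '0']

The backreference `\1` re-matches whatever the first group consumed, character for character.
Walking the string: at [0:2] match '00', group 1 = '0'; at [2:4] match '66', group 1 = '6'; at [4:7] match '000', group 1 = '0'; at [7:12] match '66666', group 1 = '6'; at [12:20] match '00000000', group 1 = '0'.
With a single group, `findall` returns only what that group captured — 5 items.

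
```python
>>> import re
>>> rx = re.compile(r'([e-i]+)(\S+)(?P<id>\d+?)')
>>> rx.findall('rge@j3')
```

The pattern matches one or more of a character in [e-i] (captured); then one or more of a non-whitespace character (captured); then one or more of a digit (lazy) (captured as 'id').
Matches: at [1:6] match 'ge@j3', groups = ('ge', '@j', '3').
`findall` packs the 3 group values into a tuple for every match.

[('ge', '@j', '3')]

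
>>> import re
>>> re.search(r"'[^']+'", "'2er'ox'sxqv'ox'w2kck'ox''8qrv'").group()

The match spans [0:5] → "'2er'".

"'2er'"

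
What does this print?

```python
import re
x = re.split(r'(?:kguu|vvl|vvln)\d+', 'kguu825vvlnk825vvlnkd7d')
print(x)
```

['', 'vvlnk825vvlnkd7d']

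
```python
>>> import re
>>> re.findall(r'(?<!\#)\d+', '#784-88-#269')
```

Because the assertion is negative and zero-width, positions next to the forbidden text are skipped.
Matches: at [2:4] → '84'; at [5:7] → '88'; at [10:12] → '69'.
With no groups in the pattern, `findall` gives back each whole match — 3 here.

['84', '88', '69']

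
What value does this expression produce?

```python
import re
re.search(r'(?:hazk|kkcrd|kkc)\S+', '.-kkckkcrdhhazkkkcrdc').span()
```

(2, 21)

Unlike `match`, `search` isn't anchored — it looks for the pattern anywhere in the string.
The match spans [2:21] → 'kkckkcrdhhazkkkcrdc'.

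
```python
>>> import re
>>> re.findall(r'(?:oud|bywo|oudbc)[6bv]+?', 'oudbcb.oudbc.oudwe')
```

['oudb', 'oudb']

Alternation tries branches left to right and keeps the first one that lets the overall match succeed at that position.
Walking the string: at [0:4] → 'oudb'; at [7:11] → 'oudb'.
Since nothing is captured, `findall` lists the 2 matched substrings directly.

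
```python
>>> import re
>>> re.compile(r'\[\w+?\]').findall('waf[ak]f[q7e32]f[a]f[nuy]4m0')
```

['[ak]', '[q7e32]', '[a]', '[nuy]']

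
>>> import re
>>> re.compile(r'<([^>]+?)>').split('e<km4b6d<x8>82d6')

['e', 'km4b6d<x8', '82d6']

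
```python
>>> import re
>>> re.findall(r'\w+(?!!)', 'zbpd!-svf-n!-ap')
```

Because the assertion is negative and zero-width, positions next to the forbidden text are skipped.
`findall` yields the raw match text (3 of them) because the pattern has no groups.

['zbp', 'svf', 'ap']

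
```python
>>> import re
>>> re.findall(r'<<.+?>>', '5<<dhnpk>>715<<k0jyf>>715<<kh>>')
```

Because the quantifier is non-greedy, it stops expanding at the earliest point where the rest of the pattern can succeed.
No capturing groups, so `findall` returns the 3 full match strings.

['<<dhnpk>>', '<<k0jyf>>', '<<kh>>']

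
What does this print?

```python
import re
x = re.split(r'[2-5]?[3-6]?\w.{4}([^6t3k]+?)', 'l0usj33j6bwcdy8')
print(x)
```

['l0', 'j', '', '8', '']

The pattern matches optionally a character in [2-5]; then optionally a character in [3-6], then a word character; then exactly 4 of any character; then one or more of any character except [6t3k] (lazy) (captured).
Matches to split on: at [2:8] → 'usj33j'; at [8:15] → '6bwcdy8'.
Because the pattern has a capturing group, `split` also inserts each captured text between the pieces.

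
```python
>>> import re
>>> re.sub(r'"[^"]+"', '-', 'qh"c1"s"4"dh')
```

Each match is replaced by '-'.

'qh-s-dh'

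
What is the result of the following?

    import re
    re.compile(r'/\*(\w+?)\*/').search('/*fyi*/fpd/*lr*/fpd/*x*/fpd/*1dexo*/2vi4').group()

Unlike `match`, `search` isn't anchored — it looks for the pattern anywhere in the string.
The match spans [0:7] → '/*fyi*/'.
Captured: group 1 = 'fyi'.

'/*fyi*/'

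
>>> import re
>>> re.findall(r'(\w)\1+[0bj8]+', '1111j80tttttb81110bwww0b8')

['1', 't', '1', 'w']

`\1` is not a pattern — it's the concrete string captured by group 1, re-applied verbatim.
Walking the string: at [0:7] match '1111j80', group 1 = '1'; at [7:14] match 'tttttb8', group 1 = 't'; at [14:19] match '1110b', group 1 = '1'; at [19:25] match 'www0b8', group 1 = 'w'.
Because there's exactly one group, `findall` drops the full match and keeps group 1 from each hit.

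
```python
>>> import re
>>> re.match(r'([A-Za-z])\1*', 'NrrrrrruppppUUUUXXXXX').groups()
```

`\1` has to match the exact text group 1 already captured.
`re.match` only tries the pattern at the start of the string.
The match spans [0:1] → 'N'.
Captured: group 1 = 'N'.

('N',)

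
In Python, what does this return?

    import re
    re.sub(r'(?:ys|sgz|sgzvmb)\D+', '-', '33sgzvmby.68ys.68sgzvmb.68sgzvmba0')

Each match is replaced by '-'.

'33-68-68-68-0'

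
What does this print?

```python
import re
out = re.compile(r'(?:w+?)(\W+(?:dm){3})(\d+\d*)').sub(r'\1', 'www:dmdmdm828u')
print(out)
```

:dmdmdmu

Pattern: one or more of a literal 'w' (lazy) (non-capturing group); then one or more of a non-word character, then the literal 'dm' repeated 3 times (captured); then one or more of a digit, then zero or more of a digit (captured).
Matches: at [0:13] → 'www:dmdmdm828'.
`\1` in the replacement pulls in group 1's text for each match.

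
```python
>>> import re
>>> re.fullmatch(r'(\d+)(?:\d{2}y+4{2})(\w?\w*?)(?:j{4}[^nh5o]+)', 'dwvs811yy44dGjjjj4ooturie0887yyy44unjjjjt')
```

None

`re.fullmatch` is like wrapping the pattern in `^…$` (in single-line mode).
Here the pattern can't cover the whole string, so the call returns None.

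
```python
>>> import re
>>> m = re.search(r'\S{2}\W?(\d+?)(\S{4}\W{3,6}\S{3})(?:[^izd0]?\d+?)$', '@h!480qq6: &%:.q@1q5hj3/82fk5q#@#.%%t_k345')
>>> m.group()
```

'j3/82fk5q#@#.%%t_k345'

Pattern: exactly 2 of a non-whitespace character; then optionally a non-word character; then one or more of a digit (lazy) (captured); then exactly 4 of a non-whitespace character, then 3 to 6 of a non-word character, then exactly 3 of a non-whitespace character (captured); then optionally any character except [izd0], then one or more of a digit (lazy) (non-capturing group); then anchored at the end.
The match spans [21:42] → 'j3/82fk5q#@#.%%t_k345'.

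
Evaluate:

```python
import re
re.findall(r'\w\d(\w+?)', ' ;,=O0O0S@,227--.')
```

['O', '7']

The pattern matches a word character, then a digit; then one or more of a word character (lazy) (captured).
A `+?`/`*?`/`{m,n}?` starts at its minimum and grows only as far as needed for what follows to match.
Scanning left to right: at [4:7] match 'O0O', group 1 = 'O'; at [11:14] match '227', group 1 = '7'.
With a single group, `findall` returns only what that group captured — 2 items.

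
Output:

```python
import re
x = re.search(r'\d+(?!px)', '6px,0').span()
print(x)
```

(4, 5)

`(?!…)`/`(?<!…)` only lets a position through if the neighbouring text does NOT match; no characters are consumed.
The match spans [4:5] → '0'.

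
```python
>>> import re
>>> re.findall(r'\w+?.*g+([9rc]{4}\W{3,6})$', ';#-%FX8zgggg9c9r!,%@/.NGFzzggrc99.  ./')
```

['rc99.  ./']

Pattern: one or more of a word character (lazy), then zero or more of any character, then one or more of a literal 'g'; then exactly 4 of one of [9rc], then 3 to 6 of a non-word character (captured); then anchored at the end.
Walking the string: at [4:38] match 'FX8zgggg9c9r!,%@/.NGFzzggrc99.  ./', group 1 = 'rc99.  ./'.
Because there's exactly one group, `findall` drops the full match and keeps group 1 from the one hit.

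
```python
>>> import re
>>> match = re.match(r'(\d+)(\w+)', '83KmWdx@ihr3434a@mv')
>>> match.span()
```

This matches one or more of a digit (captured); then one or more of a word character (captured).
`re.match` won't scan ahead — the pattern has to work from the very first character.
The match spans [0:7] → '83KmWdx'.
Captured: group 1 = '83', group 2 = 'KmWdx'.

(0, 7)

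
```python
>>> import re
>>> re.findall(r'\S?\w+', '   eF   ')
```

['eF']

This matches optionally a non-whitespace character; then one or more of a word character.
Walking the string: at [3:5] → 'eF'.
Since nothing is captured, `findall` lists the 1 matched substring directly.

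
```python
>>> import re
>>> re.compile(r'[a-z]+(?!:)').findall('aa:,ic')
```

['a', 'ic']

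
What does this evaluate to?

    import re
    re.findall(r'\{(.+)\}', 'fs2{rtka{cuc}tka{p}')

['rtka{cuc}tka{p']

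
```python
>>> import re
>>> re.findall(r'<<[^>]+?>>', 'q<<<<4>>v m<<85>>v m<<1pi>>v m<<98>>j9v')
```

Scanning left to right: at [1:8] → '<<<<4>>'; at [11:17] → '<<85>>'; at [20:27] → '<<1pi>>'; at [30:36] → '<<98>>'.
With no groups in the pattern, `findall` gives back each whole match — 4 here.

['<<<<4>>', '<<85>>', '<<1pi>>', '<<98>>']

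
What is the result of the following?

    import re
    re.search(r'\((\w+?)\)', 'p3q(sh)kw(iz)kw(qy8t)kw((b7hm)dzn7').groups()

('sh',)

`re.search` scans for the first position where the pattern succeeds.
The match spans [3:7] → '(sh)'.
Captured: group 1 = 'sh'.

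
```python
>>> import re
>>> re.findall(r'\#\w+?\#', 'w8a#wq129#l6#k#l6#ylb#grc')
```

['#wq129#', '#k#', '#ylb#']

Since nothing is captured, `findall` lists the 3 matched substrings directly.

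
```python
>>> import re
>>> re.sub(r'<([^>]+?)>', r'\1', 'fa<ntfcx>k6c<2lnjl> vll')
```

'fantfcxk6c2lnjl vll'

Each match is replaced using the text its own group 1 captured.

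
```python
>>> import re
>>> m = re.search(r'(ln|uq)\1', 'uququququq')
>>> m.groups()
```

`\1` has to match the exact text group 1 already captured.
`search` walks the string left to right and returns the first match it finds.
The match spans [0:4] → 'uquq'.
Captured: group 1 = 'uq'.

('uq',)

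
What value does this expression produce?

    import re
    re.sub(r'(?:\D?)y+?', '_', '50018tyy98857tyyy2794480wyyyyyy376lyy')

Pattern: optionally a non-digit (non-capturing group); then one or more of a literal 'y' (lazy).
Matches: at [5:7] → 'ty'; at [7:8] → 'y'; at [13:15] → 'ty'; at [15:17] → 'yy'; at [24:26] → 'wy'; ….
Every occurrence is swapped for '_'.

'50018__98857__2794480____376__'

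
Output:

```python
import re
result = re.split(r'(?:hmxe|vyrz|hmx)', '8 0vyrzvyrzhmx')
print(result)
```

The string is cut at each match, leaving 4 pieces.

['8 0', '', '', '']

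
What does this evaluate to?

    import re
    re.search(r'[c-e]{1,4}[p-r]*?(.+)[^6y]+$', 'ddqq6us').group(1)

The match spans [0:7] → 'ddqq6us'.
Captured: group 1 = 'qq6u'.

'qq6u'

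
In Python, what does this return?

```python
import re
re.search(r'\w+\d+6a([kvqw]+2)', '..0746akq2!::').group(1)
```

This matches one or more of a word character; then one or more of a digit, then the literal '6a'; then one or more of one of [kvqw], then the literal '2' (captured).
`search` walks the string left to right and returns the first match it finds.
The match spans [2:10] → '0746akq2'.
Captured: group 1 = 'kq2'.

'kq2'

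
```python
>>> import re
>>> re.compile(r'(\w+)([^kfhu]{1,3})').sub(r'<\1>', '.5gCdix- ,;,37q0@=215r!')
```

'.<5gCdix>;,<37q0><15r>'

This matches one or more of a word character (captured); then 1 to 3 of any character except [kfhu] (captured).
Matches: at [1:10] → '5gCdix- ,'; at [12:19] → '37q0@=2'; at [19:23] → '15r!'.
`\1` in the replacement pulls in group 1's text for each match.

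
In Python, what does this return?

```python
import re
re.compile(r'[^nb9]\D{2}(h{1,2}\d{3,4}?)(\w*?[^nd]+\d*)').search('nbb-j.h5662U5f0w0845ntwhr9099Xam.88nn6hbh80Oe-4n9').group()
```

Pattern: any character except [nb9], then exactly 2 of a non-digit; then 1 to 2 of a literal 'h', then 3 to 4 of a digit (lazy) (captured); then zero or more of a word character (lazy), then one or more of any character except [nd], then zero or more of a digit (captured).
With the lazy modifier that quantifier settles for the fewest repetitions that let the rest of the pattern succeed (the atoms after it are unaffected and can still be greedy).
`search` walks the string left to right and returns the first match it finds.
The match spans [3:20] → '-j.h5662U5f0w0845'.
Captured: group 1 = 'h566', group 2 = '2U5f0w0845'.

'-j.h5662U5f0w0845'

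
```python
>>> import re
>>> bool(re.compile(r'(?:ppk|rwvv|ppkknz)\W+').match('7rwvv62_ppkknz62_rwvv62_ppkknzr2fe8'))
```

False

`re.match` only tries the pattern at the start of the string.
Here position 0 doesn't satisfy it, so the call returns None, and `bool(None)` is False.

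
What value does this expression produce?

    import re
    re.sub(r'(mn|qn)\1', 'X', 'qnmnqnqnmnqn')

'qnmnXmnqn'

`\1` is not a pattern — it's the concrete string captured by group 1, re-applied verbatim.
`sub` substitutes 'X' at each match site.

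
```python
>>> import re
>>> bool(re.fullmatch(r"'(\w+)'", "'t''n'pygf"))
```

False

`re.fullmatch` is like wrapping the pattern in `^…$` (in single-line mode).
Here the pattern can't cover the whole string, so the call returns None, and `bool(None)` is False.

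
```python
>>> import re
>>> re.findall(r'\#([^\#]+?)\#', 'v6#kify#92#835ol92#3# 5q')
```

Walking the string: at [2:8] match '#kify#', group 1 = 'kify'; at [10:19] match '#835ol92#', group 1 = '835ol92'.
One capturing group, so `findall` returns just the captured substring from each match — 2 in all.

['kify', '835ol92']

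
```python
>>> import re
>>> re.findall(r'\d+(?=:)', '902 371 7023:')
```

['7023']

The positive lookaround only admits positions where the adjacent text matches; those characters stay outside the span.
Scanning left to right: at [8:12] → '7023'.
`findall` yields the raw match text (1 of them) because the pattern has no groups.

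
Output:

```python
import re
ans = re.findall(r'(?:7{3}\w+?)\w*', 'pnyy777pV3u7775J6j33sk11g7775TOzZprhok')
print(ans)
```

['777pV3u7775J6j33sk11g7775TOzZprhok']

This matches exactly 3 of a literal '7', then one or more of a word character (lazy) (non-capturing group); then zero or more of a word character.
Scanning left to right: at [4:38] → '777pV3u7775J6j33sk11g7775TOzZprhok'.
Since nothing is captured, `findall` lists the 1 matched substring directly.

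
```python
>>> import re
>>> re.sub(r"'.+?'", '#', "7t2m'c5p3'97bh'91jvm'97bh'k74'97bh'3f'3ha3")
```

'7t2m#97bh#97bh#97bh#3ha3'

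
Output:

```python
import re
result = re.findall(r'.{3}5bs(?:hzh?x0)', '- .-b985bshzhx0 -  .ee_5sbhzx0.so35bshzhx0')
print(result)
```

['b985bshzhx0', 'so35bshzhx0']

Pattern: exactly 3 of any character, then the literal '5bs'; then the literal 'hz', then optionally the literal 'h', then the literal 'x0' (non-capturing group).
Scanning left to right: at [4:15] → 'b985bshzhx0'; at [31:42] → 'so35bshzhx0'.
`findall` yields the raw match text (2 of them) because the pattern has no groups.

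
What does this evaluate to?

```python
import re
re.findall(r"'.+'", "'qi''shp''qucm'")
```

["'qi''shp''qucm'"]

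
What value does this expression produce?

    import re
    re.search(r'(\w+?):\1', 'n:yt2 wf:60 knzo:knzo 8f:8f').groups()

`\1` has to match the exact text group 1 already captured.
`re.search` tries every starting position until one works.
The match spans [12:21] → 'knzo:knzo'.
Captured: group 1 = 'knzo'.

('knzo',)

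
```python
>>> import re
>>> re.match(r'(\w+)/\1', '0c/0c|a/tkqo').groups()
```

('0c',)

After group 1 captures some text, `\1` only succeeds where that same text appears again.
`re.match` only tries the pattern at the start of the string.
The match spans [0:5] → '0c/0c'.
Captured: group 1 = '0c'.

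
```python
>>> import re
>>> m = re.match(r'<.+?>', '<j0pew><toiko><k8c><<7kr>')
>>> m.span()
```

(0, 7)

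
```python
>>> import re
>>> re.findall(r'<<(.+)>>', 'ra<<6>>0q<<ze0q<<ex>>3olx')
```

['6>>0q<<ze0q<<ex']

Matches: at [2:21] match '<<6>>0q<<ze0q<<ex>>', group 1 = '6>>0q<<ze0q<<ex'.
With a single group, `findall` returns only what that group captured — 1 item.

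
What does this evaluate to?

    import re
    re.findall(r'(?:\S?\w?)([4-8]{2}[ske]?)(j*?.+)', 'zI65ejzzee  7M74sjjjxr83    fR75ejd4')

[('65e', 'jzzee  7M74sjjjxr83    fR75ejd4')]

The pattern matches optionally a non-whitespace character, then optionally a word character (non-capturing group); then exactly 2 of a character in [4-8], then optionally one of [ske] (captured); then zero or more of the literal 'j' (lazy), then one or more of any character (captured).
Walking the string: at [0:36] match 'zI65ejzzee  7M74sjjjxr83    fR75ejd4', groups = ('65e', 'jzzee  7M74sjjjxr83    fR75ejd4').
Multiple groups make `findall` return tuples — one 2-tuple for the one match.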